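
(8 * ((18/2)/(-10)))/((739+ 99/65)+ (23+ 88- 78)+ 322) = -468/71209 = -0.01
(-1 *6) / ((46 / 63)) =-8.22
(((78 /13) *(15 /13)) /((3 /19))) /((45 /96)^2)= 38912 /195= 199.55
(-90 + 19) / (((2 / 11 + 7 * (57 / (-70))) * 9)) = 7810 / 5463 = 1.43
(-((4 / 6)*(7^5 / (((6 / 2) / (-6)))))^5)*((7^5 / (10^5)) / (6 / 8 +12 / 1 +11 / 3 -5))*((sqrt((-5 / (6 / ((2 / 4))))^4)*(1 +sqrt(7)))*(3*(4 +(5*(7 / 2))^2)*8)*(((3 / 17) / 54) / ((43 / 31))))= 408052216622692640422676259896 / 1610452125 +408052216622692640422676259896*sqrt(7) / 1610452125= 923751088679518504654.82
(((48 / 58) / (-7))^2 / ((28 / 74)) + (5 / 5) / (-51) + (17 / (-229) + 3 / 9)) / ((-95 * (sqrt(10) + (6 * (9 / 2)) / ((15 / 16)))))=-1176356760 / 11502750299537 + 245074325 * sqrt(10) / 69016501797222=-0.00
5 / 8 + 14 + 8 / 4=133 / 8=16.62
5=5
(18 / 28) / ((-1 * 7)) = -9 / 98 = -0.09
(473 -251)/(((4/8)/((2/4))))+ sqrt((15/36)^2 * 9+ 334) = sqrt(5369)/4+ 222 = 240.32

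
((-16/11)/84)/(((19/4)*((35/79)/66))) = -2528/4655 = -0.54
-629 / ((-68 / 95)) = 3515 / 4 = 878.75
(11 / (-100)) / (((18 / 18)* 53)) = -11 / 5300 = -0.00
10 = 10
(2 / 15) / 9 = 2 / 135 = 0.01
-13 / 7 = -1.86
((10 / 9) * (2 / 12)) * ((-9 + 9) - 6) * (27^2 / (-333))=90 / 37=2.43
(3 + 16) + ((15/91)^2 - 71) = -430387/8281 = -51.97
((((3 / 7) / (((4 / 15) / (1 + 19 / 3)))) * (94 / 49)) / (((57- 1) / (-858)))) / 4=-3326895 / 38416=-86.60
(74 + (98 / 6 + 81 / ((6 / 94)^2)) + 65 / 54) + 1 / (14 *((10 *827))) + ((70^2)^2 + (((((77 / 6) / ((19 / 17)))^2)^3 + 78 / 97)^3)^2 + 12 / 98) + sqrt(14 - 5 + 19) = 2 *sqrt(7) + 2736088807669515514175527162516965515311122751353883146610534182788160812668665670243252062507182917004046898477025299736980345447 / 18874551803183185330841232543693103131024846475222233131599513893962647545487481633306050560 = 144961789620248109516638200000000000000.00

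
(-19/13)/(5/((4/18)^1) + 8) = -38/793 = -0.05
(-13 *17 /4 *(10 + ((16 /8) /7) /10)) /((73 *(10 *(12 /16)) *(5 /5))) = -25857 /25550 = -1.01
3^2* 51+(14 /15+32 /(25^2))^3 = 3031925409361 /6591796875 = 459.95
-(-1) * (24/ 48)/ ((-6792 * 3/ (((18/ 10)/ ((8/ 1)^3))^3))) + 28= 2127082553343919/ 75967234048000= 28.00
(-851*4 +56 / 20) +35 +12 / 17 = -286067 / 85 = -3365.49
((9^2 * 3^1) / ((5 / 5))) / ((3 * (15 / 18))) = 486 / 5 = 97.20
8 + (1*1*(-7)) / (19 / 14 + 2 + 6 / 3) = 6.69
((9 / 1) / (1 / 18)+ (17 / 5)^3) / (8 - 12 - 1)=-40.26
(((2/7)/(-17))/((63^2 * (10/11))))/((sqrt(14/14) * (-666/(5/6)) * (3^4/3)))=11/50958578412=0.00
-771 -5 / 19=-771.26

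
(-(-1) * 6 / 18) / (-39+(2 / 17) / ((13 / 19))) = -221 / 25743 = -0.01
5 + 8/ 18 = 49/ 9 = 5.44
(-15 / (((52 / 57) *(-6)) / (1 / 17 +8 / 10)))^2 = 17313921 / 3125824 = 5.54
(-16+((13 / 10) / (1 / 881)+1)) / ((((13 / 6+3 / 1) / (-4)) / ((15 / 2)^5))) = -5149929375 / 248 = -20765844.25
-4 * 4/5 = -16/5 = -3.20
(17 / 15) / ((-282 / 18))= -17 / 235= -0.07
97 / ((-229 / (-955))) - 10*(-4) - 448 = -797 / 229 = -3.48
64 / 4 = 16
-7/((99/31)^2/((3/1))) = -6727/3267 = -2.06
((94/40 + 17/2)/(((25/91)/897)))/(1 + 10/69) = 1222201071/39500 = 30941.80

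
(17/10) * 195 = 331.50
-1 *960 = -960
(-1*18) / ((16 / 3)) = -27 / 8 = -3.38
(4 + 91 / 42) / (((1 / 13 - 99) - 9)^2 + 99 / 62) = 193843 / 366174267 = 0.00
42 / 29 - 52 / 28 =-83 / 203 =-0.41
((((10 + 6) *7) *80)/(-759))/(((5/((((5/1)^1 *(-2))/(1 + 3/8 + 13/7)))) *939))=1003520/128998881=0.01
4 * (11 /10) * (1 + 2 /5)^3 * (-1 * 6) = -45276 /625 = -72.44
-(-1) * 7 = 7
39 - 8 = 31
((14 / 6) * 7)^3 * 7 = 823543 / 27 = 30501.59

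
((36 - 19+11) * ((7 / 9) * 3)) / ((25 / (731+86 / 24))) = 86387 / 45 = 1919.71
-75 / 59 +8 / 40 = -316 / 295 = -1.07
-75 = -75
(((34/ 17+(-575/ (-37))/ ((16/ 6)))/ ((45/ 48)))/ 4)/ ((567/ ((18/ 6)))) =331/ 29970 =0.01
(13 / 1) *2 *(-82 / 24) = -533 / 6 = -88.83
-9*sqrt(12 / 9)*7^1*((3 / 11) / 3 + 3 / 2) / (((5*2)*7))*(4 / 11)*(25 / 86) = -525*sqrt(3) / 5203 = -0.17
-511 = -511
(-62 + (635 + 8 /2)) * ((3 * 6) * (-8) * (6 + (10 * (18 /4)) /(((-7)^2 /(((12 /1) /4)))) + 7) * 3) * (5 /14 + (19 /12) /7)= -16035984 /7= -2290854.86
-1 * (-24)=24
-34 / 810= -17 / 405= -0.04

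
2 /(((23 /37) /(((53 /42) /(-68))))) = -1961 /32844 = -0.06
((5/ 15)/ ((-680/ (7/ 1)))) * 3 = -7/ 680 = -0.01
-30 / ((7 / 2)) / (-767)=60 / 5369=0.01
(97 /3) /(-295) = -97 /885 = -0.11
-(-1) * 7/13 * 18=126/13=9.69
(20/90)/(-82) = -1/369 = -0.00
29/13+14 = 211/13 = 16.23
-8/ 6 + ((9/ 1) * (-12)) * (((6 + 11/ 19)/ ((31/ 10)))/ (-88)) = 24709/ 19437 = 1.27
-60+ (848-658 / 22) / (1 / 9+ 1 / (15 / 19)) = 364035 / 682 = 533.78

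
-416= -416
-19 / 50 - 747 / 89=-39041 / 4450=-8.77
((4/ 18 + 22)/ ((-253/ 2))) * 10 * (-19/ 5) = 15200/ 2277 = 6.68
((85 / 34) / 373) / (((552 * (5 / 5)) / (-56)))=-35 / 51474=-0.00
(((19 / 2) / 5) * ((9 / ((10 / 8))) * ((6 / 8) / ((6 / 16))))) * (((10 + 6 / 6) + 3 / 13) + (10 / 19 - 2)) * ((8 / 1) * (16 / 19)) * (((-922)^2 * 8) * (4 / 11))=60418693398528 / 13585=4447456267.83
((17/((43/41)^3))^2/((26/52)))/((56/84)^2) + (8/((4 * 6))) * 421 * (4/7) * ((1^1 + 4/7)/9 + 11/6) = 19038922325855191/16726326627654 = 1138.26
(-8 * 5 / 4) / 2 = -5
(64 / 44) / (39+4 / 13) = 208 / 5621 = 0.04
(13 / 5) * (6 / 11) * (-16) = -1248 / 55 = -22.69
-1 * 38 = -38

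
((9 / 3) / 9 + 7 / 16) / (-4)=-37 / 192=-0.19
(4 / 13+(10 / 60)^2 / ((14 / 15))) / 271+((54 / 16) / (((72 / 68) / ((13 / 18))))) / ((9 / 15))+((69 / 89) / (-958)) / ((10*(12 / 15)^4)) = 37184935101683 / 9688993606656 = 3.84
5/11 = 0.45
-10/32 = -5/16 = -0.31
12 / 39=4 / 13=0.31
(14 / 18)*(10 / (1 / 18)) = 140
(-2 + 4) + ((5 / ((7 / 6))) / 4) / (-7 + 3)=97 / 56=1.73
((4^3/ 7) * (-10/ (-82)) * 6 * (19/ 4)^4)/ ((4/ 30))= 29322225/ 1148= 25542.01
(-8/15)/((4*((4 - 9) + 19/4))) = 8/15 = 0.53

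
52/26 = 2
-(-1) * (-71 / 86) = -71 / 86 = -0.83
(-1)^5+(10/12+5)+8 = 77/6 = 12.83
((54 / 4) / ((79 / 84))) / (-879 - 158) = -0.01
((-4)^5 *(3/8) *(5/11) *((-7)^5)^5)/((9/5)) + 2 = 4291419582924687682582466/33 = 130043017664384475229771.70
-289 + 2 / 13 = -3755 / 13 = -288.85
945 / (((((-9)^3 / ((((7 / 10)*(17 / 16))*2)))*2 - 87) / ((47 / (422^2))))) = -1761795 / 7538473804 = -0.00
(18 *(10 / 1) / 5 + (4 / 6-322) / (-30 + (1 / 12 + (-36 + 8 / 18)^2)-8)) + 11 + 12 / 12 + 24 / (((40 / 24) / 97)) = 114787320 / 79463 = 1444.54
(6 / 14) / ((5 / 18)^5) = 5668704 / 21875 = 259.14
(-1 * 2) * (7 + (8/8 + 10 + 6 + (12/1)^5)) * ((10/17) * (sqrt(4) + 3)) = -24885600/17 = -1463858.82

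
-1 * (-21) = 21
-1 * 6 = -6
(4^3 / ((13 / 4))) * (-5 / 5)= -256 / 13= -19.69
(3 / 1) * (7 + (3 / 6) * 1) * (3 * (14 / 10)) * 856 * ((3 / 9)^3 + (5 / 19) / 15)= 83888 / 19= 4415.16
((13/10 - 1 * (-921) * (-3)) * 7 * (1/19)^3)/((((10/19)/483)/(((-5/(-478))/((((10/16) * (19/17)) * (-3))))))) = 529114103/40982525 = 12.91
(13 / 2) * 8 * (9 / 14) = 234 / 7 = 33.43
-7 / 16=-0.44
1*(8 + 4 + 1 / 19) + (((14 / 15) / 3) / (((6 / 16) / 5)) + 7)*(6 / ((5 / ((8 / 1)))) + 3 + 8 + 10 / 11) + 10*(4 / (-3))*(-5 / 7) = 51620494 / 197505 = 261.36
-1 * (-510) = 510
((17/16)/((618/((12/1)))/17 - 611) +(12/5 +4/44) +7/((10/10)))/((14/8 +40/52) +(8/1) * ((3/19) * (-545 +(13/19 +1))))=-405035001293/29186199957530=-0.01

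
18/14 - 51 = -348/7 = -49.71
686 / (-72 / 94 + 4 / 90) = -103635 / 109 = -950.78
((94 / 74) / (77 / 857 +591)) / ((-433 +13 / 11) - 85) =-0.00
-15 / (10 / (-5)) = 15 / 2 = 7.50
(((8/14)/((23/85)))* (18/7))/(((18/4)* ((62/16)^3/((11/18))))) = 3829760/302170113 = 0.01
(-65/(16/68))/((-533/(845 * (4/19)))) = 92.20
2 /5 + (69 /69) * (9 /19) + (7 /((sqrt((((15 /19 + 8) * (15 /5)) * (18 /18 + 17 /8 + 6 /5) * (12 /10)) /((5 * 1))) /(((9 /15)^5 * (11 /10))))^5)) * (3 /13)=4257111418520684031 * sqrt(2744645) /3737155551619803905487060546875 + 83 /95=0.87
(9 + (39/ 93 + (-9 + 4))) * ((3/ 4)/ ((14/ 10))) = 2055/ 868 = 2.37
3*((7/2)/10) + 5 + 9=301/20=15.05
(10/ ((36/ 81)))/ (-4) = -45/ 8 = -5.62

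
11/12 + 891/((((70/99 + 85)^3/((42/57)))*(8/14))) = 127927985886371/139280522380500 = 0.92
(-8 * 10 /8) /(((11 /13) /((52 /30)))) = -676 /33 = -20.48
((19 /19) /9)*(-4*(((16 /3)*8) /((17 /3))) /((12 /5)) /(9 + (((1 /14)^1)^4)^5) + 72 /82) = -162584153942413426392510916 /2834195217927182425023267303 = -0.06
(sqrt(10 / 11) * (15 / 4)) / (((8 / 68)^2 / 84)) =91035 * sqrt(110) / 44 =21699.62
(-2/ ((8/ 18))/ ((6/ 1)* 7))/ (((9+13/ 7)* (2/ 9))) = -27/ 608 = -0.04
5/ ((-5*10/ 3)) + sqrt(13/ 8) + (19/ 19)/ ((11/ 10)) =67/ 110 + sqrt(26)/ 4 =1.88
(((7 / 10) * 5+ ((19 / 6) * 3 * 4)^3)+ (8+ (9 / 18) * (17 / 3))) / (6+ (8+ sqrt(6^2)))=164659 / 60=2744.32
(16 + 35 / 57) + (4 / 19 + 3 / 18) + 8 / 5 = 10597 / 570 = 18.59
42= 42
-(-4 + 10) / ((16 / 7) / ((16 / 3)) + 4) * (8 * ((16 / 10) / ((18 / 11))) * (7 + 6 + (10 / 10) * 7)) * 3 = -19712 / 31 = -635.87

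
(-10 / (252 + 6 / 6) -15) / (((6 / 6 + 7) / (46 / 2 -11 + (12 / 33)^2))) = -1396435 / 61226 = -22.81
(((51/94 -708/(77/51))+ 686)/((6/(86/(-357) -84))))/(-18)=169.74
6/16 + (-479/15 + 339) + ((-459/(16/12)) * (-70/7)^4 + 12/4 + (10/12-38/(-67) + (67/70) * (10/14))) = -452028059107/131320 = -3442187.47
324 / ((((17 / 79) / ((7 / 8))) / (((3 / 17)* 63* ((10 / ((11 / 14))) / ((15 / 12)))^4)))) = 666061067943936 / 4231249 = 157414765.23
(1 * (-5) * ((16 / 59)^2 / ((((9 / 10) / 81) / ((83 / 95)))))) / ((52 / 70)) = -33465600 / 859807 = -38.92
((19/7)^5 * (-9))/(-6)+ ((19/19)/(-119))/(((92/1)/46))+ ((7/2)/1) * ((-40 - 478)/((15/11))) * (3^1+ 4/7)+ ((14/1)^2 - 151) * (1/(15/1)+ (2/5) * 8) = -3754647104/857157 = -4380.35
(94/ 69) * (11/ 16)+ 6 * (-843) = -2791499/ 552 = -5057.06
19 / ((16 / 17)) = 20.19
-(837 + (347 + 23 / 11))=-13047 / 11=-1186.09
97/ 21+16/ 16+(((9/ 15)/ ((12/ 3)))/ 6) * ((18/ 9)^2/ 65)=76721/ 13650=5.62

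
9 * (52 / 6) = 78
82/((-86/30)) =-1230/43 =-28.60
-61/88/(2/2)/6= -61/528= -0.12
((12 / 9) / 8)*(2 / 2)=1 / 6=0.17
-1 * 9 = -9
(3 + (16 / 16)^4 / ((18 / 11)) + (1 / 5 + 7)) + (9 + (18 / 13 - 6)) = 17779 / 1170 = 15.20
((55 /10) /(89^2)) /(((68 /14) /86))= 3311 /269314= 0.01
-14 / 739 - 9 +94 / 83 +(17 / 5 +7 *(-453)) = -973874051 / 306685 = -3175.49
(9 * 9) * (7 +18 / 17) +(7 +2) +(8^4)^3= 1168231115762 / 17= 68719477397.76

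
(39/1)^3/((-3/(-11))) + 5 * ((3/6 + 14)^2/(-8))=6955891/32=217371.59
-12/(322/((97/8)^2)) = -28227/5152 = -5.48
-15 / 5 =-3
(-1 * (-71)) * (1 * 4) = 284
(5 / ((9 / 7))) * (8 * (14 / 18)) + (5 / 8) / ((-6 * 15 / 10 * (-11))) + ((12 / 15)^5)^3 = 5272698797737097 / 217529296875000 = 24.24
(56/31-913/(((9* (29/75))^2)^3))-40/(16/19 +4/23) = -38.08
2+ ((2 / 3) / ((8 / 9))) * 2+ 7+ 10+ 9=59 / 2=29.50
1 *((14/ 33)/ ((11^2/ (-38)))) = -532/ 3993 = -0.13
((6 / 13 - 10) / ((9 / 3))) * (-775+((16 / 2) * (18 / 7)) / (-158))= 53152228 / 21567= 2464.52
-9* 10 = -90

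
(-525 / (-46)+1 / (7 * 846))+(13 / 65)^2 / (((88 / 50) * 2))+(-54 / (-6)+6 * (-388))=-13829447201 / 5993064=-2307.58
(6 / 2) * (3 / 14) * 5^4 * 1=5625 / 14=401.79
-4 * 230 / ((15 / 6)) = -368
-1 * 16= -16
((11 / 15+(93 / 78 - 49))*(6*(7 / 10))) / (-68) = 128513 / 44200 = 2.91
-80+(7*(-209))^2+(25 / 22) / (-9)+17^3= 424749971 / 198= 2145201.87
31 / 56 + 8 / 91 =467 / 728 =0.64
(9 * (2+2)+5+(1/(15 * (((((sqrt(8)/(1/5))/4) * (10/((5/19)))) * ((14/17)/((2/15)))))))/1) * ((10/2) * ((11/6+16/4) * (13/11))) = 221 * sqrt(2)/112860+93275/66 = 1413.26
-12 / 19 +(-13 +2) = -221 / 19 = -11.63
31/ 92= 0.34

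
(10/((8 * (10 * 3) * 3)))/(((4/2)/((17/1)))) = 17/144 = 0.12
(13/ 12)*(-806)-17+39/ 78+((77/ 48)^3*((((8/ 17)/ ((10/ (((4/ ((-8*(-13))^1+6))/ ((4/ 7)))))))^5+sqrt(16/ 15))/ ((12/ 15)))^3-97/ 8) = -278134490645699118178461365504066207422469374025129342713/ 308424330060380946833818337222202301025390625000000000+342089912369105153622173498648646166307*sqrt(15)/ 149164099111572085410890625000000000000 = -892.91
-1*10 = -10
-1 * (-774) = 774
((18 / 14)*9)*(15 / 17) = 1215 / 119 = 10.21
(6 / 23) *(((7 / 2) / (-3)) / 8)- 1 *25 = -4607 / 184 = -25.04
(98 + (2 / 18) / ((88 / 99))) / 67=1.46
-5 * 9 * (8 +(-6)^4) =-58680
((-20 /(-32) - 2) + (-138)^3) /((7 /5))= -105122935 /56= -1877195.27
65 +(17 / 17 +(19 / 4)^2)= 88.56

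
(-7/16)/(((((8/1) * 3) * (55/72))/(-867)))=18207/880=20.69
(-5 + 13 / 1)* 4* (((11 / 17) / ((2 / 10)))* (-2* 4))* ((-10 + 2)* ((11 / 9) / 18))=619520 / 1377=449.91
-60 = -60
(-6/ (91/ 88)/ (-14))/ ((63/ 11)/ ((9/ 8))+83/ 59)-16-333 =-937322585/ 2686229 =-348.94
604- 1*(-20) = 624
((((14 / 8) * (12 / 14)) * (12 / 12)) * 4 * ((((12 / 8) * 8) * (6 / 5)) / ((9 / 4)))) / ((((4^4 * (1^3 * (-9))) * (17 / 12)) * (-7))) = 1 / 595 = 0.00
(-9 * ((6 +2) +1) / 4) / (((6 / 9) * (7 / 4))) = -243 / 14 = -17.36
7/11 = 0.64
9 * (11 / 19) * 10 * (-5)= -4950 / 19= -260.53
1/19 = 0.05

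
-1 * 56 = -56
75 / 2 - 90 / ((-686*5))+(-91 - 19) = -49717 / 686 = -72.47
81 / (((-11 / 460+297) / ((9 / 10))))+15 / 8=2317407 / 1092872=2.12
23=23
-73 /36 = -2.03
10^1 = 10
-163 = -163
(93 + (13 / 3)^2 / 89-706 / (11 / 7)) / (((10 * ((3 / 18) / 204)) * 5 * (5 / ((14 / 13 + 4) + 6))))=-6144009984 / 318175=-19310.16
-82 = -82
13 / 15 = 0.87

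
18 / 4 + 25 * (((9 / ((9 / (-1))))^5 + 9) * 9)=3609 / 2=1804.50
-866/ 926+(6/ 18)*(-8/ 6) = -5749/ 4167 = -1.38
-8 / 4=-2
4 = 4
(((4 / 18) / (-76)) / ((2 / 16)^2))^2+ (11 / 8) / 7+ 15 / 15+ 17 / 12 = 4336277 / 1637496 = 2.65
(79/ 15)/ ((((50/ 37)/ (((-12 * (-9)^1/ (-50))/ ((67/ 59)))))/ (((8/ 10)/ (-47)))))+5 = 5.13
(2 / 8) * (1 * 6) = 3 / 2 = 1.50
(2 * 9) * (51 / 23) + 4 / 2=964 / 23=41.91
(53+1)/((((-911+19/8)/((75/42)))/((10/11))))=-18000/186571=-0.10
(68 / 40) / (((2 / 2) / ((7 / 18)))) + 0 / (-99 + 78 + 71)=119 / 180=0.66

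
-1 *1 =-1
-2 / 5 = -0.40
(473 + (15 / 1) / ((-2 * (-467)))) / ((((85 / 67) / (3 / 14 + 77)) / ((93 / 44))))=60849.88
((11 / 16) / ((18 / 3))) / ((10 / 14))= 0.16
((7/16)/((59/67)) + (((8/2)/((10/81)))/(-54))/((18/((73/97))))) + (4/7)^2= 53725331/67302480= 0.80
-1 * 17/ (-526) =17/ 526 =0.03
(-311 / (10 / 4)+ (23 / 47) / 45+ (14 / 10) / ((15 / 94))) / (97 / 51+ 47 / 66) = -44.23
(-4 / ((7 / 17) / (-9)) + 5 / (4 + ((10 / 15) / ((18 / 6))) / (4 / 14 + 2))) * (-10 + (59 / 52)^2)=-215635527 / 279188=-772.37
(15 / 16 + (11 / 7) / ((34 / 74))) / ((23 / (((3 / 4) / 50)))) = 0.00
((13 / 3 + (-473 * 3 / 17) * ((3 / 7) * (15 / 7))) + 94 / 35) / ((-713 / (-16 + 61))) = 2610366 / 593929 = 4.40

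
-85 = -85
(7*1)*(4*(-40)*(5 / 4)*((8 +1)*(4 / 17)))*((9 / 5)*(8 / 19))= -725760 / 323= -2246.93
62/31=2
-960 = -960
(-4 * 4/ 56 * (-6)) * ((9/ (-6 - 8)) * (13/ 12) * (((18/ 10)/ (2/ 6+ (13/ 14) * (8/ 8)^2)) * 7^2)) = -22113/ 265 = -83.45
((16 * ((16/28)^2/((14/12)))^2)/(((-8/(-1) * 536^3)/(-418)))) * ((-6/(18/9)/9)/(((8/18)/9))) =101574/35384466187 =0.00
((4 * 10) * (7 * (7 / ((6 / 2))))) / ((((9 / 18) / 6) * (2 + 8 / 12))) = 2940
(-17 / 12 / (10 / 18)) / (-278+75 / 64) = 816 / 88585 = 0.01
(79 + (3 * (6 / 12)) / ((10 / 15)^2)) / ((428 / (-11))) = -7249 / 3424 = -2.12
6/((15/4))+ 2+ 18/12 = 51/10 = 5.10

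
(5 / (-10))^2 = 1 / 4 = 0.25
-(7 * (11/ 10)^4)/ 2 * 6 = -307461/ 10000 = -30.75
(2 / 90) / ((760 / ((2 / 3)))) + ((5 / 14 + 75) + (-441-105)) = -169007843 / 359100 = -470.64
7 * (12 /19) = 84 /19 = 4.42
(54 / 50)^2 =729 / 625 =1.17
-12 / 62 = -6 / 31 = -0.19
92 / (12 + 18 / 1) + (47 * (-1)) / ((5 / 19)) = -2633 / 15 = -175.53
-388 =-388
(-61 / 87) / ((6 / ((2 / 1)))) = -61 / 261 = -0.23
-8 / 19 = -0.42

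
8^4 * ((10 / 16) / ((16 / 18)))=2880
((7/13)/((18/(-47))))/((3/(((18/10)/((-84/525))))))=1645/312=5.27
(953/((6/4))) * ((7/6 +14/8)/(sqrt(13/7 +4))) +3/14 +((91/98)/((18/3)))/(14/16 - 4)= 765.84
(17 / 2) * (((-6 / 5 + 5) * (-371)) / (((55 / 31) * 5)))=-3714823 / 2750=-1350.84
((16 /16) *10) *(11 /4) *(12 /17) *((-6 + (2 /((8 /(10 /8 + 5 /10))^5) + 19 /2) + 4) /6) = 6921525985 /285212672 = 24.27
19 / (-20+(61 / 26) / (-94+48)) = -22724 / 23981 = -0.95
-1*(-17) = 17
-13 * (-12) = 156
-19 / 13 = -1.46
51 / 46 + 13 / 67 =4015 / 3082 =1.30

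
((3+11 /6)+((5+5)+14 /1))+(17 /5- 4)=847 /30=28.23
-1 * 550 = -550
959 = 959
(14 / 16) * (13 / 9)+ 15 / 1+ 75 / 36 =1321 / 72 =18.35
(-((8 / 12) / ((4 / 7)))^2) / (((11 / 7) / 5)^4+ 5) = -73530625 / 270639576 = -0.27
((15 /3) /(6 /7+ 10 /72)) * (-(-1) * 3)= 3780 /251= 15.06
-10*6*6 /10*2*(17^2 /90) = -1156 /5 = -231.20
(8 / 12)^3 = 8 / 27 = 0.30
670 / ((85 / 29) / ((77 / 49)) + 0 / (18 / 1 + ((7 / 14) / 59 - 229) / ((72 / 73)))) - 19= 40485 / 119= 340.21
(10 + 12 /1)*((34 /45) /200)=187 /2250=0.08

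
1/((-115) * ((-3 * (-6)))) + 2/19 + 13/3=174551/39330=4.44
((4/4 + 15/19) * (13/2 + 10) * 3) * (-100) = -168300/19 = -8857.89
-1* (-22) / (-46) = -11 / 23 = -0.48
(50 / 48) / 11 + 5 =5.09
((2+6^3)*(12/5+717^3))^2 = 161423937129448322033796/25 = 6456957485177932881351.84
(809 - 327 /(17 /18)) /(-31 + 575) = 7867 /9248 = 0.85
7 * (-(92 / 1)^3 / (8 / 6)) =-4088112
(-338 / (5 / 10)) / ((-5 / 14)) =9464 / 5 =1892.80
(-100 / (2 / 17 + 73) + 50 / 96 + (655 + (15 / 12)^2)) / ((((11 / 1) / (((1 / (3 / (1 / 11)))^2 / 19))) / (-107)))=-1046530085 / 3394896516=-0.31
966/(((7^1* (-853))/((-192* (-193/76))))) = -1278432/16207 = -78.88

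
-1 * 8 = -8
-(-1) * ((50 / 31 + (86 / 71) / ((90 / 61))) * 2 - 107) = -10115689 / 99045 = -102.13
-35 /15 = -2.33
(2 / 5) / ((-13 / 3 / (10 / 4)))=-3 / 13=-0.23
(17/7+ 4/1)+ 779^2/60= 4250587/420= 10120.45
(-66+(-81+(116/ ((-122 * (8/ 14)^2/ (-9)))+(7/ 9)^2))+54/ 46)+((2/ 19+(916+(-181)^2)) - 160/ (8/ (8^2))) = 557563223929/ 17273736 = 32278.09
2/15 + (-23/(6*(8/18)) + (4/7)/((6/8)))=-6493/840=-7.73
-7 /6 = -1.17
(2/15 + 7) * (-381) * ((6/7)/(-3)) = 27178/35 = 776.51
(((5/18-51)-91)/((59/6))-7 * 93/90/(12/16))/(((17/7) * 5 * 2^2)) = -0.50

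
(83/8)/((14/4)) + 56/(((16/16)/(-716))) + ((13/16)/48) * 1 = -40093.02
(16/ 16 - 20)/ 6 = -19/ 6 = -3.17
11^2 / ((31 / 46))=5566 / 31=179.55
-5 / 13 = -0.38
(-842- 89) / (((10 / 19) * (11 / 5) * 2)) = -17689 / 44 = -402.02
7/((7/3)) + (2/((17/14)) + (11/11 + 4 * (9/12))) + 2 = 181/17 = 10.65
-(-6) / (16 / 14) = 21 / 4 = 5.25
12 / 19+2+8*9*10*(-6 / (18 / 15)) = -68350 / 19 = -3597.37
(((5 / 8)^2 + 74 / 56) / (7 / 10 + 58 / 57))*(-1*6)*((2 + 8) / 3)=-1092975 / 54824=-19.94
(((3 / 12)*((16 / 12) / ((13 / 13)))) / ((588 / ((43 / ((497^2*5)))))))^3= 79507 / 10340560687874146200345672000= 0.00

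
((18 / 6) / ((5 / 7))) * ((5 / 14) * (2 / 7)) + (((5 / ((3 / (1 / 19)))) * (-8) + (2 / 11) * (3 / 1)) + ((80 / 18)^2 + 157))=20978036 / 118503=177.03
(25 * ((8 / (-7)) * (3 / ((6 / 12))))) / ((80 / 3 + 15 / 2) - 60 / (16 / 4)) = -1440 / 161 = -8.94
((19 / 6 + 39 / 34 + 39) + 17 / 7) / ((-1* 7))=-16330 / 2499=-6.53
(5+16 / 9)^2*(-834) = -1034438 / 27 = -38312.52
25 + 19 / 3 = 94 / 3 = 31.33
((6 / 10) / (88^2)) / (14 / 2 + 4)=3 / 425920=0.00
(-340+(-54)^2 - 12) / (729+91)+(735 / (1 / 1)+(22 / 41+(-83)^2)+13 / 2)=3130007 / 410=7634.16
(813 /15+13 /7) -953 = -31393 /35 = -896.94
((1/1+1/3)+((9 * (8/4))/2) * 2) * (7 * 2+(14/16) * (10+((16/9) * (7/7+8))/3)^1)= 9541/18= 530.06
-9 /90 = -1 /10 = -0.10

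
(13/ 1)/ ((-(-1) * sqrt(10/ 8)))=26 * sqrt(5)/ 5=11.63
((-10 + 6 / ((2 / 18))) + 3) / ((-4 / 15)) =-705 / 4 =-176.25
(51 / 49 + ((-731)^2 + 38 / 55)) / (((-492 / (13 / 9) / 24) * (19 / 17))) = -33688.25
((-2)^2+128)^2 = 17424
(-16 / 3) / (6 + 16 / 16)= -16 / 21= -0.76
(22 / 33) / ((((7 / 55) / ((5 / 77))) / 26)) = 1300 / 147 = 8.84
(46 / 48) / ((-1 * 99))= -23 / 2376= -0.01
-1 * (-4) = 4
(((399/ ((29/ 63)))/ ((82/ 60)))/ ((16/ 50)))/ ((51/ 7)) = 21994875/ 80852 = 272.04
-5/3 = -1.67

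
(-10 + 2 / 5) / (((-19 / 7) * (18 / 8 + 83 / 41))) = 55104 / 66595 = 0.83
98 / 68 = 49 / 34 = 1.44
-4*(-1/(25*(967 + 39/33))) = 22/133125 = 0.00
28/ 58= 0.48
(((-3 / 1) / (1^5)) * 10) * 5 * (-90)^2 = -1215000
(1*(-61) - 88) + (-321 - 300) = -770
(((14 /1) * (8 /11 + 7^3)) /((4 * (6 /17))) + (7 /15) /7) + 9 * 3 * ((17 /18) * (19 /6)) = 383839 /110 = 3489.45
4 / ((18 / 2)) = 4 / 9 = 0.44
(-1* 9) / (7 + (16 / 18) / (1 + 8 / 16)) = -243 / 205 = -1.19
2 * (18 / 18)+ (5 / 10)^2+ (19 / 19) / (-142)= 637 / 284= 2.24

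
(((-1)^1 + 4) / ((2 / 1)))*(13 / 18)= 13 / 12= 1.08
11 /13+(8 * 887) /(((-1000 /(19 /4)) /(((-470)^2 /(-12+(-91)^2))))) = -899.58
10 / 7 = 1.43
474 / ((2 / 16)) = 3792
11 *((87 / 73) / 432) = 319 / 10512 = 0.03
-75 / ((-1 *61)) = 75 / 61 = 1.23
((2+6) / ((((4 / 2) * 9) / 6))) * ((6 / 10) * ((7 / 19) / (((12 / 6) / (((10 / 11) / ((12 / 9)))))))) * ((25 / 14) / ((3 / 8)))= 200 / 209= 0.96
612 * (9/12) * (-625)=-286875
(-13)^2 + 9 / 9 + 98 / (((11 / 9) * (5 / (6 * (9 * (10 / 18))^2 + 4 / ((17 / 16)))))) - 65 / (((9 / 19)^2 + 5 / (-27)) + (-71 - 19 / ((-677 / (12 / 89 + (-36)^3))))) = 1997916771918429503 / 757971322937785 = 2635.87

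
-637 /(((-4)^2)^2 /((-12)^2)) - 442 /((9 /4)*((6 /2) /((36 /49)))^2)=-14217541 /38416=-370.09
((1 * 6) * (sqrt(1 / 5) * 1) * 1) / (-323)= -6 * sqrt(5) / 1615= -0.01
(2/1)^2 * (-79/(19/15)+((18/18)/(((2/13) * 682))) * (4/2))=-1615846/6479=-249.40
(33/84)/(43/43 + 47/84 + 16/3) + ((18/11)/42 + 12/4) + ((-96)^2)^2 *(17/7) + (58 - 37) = 206269902.95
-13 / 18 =-0.72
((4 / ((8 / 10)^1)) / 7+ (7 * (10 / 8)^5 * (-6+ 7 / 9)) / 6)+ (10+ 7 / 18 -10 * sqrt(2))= -10 * sqrt(2) -2899147 / 387072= -21.63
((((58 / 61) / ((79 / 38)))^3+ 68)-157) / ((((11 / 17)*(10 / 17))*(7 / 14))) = -2875355503689843 / 6155076689245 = -467.15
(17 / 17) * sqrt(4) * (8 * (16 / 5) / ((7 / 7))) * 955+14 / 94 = 2298119 / 47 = 48896.15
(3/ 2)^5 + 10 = 563/ 32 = 17.59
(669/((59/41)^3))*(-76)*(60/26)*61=-6412721362920/2669927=-2401833.97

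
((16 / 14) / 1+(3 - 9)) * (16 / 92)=-136 / 161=-0.84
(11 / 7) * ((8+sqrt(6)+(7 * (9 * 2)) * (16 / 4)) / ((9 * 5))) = 11 * sqrt(6) / 315+5632 / 315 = 17.96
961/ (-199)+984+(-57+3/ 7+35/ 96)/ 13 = 1694736851/ 1738464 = 974.85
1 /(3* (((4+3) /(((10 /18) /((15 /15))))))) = 5 /189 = 0.03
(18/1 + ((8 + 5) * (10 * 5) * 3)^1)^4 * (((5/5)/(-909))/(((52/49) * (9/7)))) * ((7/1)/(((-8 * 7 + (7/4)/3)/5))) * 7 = 1333916892069888/24947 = 53470032150.96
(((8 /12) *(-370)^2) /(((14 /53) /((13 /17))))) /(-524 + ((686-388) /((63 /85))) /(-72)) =-10187002800 /20418649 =-498.91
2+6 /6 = 3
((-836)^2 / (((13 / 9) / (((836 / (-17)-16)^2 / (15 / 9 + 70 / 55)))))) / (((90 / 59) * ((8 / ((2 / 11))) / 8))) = 151867674233088 / 1822145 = 83345548.37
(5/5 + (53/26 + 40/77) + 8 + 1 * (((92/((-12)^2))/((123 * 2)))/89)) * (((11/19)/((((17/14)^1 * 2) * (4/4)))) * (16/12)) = 9118917811/2482188462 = 3.67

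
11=11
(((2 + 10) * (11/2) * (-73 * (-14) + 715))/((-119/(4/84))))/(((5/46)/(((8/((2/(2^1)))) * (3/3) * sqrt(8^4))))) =-900016128/4165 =-216090.31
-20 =-20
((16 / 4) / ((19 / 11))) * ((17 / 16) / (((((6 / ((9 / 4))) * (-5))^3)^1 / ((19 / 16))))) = -5049 / 4096000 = -0.00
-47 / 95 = -0.49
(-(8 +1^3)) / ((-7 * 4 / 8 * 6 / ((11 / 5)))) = 33 / 35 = 0.94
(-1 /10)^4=1 /10000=0.00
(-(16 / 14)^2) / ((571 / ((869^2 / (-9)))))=48330304 / 251811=191.93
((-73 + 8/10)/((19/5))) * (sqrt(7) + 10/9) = -71.38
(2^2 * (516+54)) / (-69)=-760 / 23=-33.04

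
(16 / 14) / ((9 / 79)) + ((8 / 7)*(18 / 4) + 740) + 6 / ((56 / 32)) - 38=45398 / 63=720.60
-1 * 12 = -12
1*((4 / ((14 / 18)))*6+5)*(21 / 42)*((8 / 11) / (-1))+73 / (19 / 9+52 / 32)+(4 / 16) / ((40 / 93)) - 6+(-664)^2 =1461168199269 / 3314080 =440897.08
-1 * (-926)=926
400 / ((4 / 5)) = 500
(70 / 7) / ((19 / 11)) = 110 / 19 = 5.79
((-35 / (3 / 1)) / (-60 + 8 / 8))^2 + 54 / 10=5.44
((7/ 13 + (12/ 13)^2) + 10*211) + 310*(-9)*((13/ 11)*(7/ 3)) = -10377395/ 1859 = -5582.25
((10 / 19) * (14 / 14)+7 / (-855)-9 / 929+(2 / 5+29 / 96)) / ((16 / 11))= 67690535 / 81335808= 0.83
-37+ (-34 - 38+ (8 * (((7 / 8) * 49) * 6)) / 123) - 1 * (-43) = -2020 / 41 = -49.27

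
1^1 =1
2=2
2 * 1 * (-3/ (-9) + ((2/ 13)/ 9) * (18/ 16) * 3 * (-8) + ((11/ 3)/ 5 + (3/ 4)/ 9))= 179/ 130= 1.38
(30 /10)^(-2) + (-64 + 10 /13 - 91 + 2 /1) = -152.12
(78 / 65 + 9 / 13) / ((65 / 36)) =4428 / 4225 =1.05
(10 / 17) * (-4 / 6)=-20 / 51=-0.39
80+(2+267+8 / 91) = 31767 / 91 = 349.09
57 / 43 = 1.33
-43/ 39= -1.10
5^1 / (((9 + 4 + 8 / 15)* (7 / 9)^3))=54675 / 69629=0.79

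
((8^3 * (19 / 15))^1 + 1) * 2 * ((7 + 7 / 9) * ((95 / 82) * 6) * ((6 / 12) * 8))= 103665520 / 369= 280936.37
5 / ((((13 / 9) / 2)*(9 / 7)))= 70 / 13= 5.38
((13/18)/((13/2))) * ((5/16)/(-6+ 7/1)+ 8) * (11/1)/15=1463/2160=0.68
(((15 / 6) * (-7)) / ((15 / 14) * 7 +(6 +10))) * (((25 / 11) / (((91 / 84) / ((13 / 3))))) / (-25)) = 0.27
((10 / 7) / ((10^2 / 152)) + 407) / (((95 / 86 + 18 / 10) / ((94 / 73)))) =115770964 / 638239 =181.39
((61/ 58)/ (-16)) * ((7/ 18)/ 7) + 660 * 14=154344899/ 16704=9240.00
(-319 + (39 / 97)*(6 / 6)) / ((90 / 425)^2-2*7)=111640700 / 4890061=22.83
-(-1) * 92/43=92/43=2.14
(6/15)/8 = 1/20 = 0.05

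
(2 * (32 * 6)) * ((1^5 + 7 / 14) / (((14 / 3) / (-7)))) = -864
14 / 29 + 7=7.48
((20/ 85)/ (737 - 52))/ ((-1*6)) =-2/ 34935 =-0.00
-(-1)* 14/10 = 7/5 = 1.40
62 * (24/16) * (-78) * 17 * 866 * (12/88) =-160190082/11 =-14562734.73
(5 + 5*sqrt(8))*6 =30 + 60*sqrt(2) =114.85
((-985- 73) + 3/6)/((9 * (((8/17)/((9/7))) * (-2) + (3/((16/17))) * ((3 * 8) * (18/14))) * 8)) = -251685/1672904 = -0.15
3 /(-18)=-1 /6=-0.17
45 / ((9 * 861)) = 0.01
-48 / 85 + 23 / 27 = 659 / 2295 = 0.29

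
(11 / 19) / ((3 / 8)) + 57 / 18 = 179 / 38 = 4.71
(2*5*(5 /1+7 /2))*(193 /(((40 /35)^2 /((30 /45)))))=803845 /96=8373.39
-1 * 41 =-41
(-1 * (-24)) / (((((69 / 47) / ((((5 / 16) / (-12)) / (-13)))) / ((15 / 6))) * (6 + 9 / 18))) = 1175 / 93288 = 0.01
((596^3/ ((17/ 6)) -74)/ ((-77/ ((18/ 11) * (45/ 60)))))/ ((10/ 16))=-12471556824/ 6545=-1905509.06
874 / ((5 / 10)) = 1748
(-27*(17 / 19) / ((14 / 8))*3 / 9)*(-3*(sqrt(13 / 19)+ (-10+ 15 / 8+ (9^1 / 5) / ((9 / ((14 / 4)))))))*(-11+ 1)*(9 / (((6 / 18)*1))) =3680721 / 133 - 495720*sqrt(247) / 2527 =24591.55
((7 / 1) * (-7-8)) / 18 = -35 / 6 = -5.83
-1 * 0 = 0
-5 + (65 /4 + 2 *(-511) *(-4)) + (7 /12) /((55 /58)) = 4099.87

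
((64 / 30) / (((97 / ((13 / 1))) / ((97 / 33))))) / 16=26 / 495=0.05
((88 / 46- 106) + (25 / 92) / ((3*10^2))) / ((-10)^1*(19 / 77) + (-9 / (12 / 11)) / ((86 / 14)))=380470321 / 13928892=27.32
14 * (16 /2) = 112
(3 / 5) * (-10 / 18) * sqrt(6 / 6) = -1 / 3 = -0.33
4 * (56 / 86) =112 / 43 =2.60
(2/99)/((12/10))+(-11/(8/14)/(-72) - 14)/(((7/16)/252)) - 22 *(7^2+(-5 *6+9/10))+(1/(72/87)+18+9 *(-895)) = -194636869/11880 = -16383.57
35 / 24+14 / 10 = 343 / 120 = 2.86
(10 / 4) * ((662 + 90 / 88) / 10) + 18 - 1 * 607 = -74491 / 176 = -423.24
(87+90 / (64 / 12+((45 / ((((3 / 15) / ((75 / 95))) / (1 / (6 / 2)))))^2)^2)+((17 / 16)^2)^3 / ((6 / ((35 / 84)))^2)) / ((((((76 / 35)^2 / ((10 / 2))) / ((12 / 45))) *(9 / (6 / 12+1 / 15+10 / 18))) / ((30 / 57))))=4499122384093106623397721772175 / 2786400180210456618669736722432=1.61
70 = 70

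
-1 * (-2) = 2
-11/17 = -0.65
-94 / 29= -3.24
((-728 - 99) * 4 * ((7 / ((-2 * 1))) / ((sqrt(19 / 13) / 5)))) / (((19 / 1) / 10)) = 578900 * sqrt(247) / 361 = 25202.57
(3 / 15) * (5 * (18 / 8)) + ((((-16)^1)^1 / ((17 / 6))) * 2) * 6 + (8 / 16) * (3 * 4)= -4047 / 68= -59.51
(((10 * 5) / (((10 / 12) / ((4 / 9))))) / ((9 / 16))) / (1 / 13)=16640 / 27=616.30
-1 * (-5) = 5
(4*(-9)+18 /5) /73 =-162 /365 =-0.44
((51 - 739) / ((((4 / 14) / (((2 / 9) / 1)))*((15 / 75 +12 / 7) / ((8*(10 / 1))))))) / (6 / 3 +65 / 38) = -512422400 / 85023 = -6026.87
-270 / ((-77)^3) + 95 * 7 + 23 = 314094974 / 456533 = 688.00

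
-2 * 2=-4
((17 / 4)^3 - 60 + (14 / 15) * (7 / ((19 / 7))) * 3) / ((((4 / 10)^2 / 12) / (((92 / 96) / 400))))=3354297 / 778240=4.31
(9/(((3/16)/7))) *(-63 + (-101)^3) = -346202304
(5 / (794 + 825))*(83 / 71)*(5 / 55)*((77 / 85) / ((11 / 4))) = 2324 / 21495463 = 0.00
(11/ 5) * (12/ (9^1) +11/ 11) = 77/ 15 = 5.13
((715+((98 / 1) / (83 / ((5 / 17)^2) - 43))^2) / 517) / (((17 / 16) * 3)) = 93838054865 / 216275212032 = 0.43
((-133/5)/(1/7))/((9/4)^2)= -14896/405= -36.78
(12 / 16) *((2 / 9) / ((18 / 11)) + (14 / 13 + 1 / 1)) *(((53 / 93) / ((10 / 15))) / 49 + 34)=120396925 / 2132676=56.45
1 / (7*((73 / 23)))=23 / 511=0.05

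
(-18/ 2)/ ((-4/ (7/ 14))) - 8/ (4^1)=-7/ 8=-0.88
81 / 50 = 1.62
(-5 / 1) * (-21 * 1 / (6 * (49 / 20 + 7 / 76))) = 475 / 69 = 6.88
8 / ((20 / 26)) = 52 / 5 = 10.40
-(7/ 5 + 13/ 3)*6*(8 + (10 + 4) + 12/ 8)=-4042/ 5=-808.40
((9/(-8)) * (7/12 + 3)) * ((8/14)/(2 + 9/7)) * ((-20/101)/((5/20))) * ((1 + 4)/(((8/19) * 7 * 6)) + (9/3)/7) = 51385/130088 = 0.40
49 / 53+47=2540 / 53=47.92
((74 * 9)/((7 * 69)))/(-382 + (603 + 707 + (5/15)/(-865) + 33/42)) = 1152180/776083733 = 0.00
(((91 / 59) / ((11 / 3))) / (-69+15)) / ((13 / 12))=-14 / 1947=-0.01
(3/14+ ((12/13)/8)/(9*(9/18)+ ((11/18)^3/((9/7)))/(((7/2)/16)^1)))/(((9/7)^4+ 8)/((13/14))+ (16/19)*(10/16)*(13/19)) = 52956355305/2674258277872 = 0.02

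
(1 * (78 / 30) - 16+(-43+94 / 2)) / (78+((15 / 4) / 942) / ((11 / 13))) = -649352 / 5388565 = -0.12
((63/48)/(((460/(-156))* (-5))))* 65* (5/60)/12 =1183/29440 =0.04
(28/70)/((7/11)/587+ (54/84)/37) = 6689452/308695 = 21.67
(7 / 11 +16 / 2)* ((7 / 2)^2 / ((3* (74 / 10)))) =23275 / 4884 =4.77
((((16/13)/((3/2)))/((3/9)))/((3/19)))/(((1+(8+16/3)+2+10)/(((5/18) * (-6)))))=-3040/3081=-0.99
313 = 313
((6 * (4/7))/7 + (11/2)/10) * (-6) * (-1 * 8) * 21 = 36684/35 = 1048.11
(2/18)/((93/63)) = 7/93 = 0.08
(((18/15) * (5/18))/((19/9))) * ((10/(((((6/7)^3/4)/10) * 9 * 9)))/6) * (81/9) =8575/4617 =1.86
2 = 2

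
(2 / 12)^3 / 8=1 / 1728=0.00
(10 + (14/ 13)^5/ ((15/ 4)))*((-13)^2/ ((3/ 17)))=983369182/ 98865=9946.59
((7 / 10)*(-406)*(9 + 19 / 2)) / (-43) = 52577 / 430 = 122.27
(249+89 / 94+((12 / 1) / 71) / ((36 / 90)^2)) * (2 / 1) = 1675195 / 3337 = 502.01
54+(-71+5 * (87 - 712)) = -3142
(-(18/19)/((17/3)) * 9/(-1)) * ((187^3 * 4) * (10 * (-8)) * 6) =-358933006080/19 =-18891210846.32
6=6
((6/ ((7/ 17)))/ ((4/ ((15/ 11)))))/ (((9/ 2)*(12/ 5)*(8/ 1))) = 425/ 7392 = 0.06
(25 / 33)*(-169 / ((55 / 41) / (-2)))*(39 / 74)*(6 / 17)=2702310 / 76109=35.51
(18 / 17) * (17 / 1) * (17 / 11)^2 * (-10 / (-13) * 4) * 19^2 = 75116880 / 1573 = 47753.90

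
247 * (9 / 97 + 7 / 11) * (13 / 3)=2498158 / 3201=780.43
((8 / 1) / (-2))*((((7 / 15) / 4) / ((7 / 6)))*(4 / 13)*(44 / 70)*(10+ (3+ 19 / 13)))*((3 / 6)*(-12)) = 6.71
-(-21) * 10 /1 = 210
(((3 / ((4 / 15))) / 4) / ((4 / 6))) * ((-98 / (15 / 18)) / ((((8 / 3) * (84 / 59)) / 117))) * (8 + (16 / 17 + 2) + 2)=-215270055 / 1088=-197858.51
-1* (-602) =602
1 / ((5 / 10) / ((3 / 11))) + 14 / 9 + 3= 505 / 99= 5.10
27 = 27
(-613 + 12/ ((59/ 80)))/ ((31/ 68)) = -2394076/ 1829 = -1308.95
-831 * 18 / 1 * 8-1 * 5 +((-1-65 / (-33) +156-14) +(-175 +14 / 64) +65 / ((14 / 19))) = -884176319 / 7392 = -119612.60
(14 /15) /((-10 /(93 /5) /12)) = -2604 /125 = -20.83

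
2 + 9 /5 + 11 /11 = 24 /5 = 4.80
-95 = -95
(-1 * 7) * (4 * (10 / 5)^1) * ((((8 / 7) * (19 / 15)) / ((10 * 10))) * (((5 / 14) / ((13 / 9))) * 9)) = -4104 / 2275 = -1.80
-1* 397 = -397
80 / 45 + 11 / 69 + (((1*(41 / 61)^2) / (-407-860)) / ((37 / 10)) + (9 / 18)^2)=315891051869 / 144433636452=2.19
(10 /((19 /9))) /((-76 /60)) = -1350 /361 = -3.74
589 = 589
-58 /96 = -29 /48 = -0.60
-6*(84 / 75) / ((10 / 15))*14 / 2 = -1764 / 25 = -70.56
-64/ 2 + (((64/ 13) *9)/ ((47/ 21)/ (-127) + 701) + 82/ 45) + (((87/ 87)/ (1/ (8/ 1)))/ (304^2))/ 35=-33291076782179/ 1105480827360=-30.11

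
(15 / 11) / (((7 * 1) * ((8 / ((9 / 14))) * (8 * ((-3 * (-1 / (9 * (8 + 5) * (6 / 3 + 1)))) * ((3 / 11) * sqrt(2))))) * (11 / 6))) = 15795 * sqrt(2) / 68992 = 0.32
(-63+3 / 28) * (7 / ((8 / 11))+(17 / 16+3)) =-385659 / 448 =-860.85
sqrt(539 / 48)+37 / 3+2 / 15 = 7 *sqrt(33) / 12+187 / 15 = 15.82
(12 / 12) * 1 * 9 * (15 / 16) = 135 / 16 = 8.44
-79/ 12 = -6.58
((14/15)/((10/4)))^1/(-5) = -28/375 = -0.07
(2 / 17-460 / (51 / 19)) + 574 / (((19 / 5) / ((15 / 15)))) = -19576 / 969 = -20.20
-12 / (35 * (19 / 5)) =-12 / 133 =-0.09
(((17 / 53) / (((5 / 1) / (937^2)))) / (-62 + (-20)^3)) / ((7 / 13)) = -194031149 / 14955010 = -12.97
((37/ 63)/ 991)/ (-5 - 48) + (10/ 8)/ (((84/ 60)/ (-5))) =-59088523/ 13235796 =-4.46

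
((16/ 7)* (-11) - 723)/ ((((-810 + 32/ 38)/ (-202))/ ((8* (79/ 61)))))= -6351475496/ 3282349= -1935.04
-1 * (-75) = 75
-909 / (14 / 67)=-60903 / 14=-4350.21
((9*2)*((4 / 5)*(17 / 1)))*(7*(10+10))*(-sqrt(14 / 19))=-34272*sqrt(266) / 19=-29418.92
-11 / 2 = -5.50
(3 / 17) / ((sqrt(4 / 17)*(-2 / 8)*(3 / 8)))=-16*sqrt(17) / 17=-3.88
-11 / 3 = -3.67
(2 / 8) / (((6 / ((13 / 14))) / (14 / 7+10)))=13 / 28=0.46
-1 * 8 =-8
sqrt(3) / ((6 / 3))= sqrt(3) / 2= 0.87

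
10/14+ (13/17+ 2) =3.48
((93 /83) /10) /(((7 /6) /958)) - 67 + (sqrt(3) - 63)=-110368 /2905 + sqrt(3)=-36.26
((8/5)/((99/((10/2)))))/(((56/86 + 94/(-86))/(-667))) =229448/1881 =121.98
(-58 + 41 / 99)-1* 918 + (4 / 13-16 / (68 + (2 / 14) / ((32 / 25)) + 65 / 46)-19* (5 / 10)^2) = -66946822973 / 68295084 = -980.26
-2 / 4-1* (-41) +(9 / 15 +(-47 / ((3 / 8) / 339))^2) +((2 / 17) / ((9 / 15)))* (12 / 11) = 3375780446537 / 1870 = 1805230185.31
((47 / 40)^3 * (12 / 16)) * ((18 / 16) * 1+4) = 12770229 / 2048000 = 6.24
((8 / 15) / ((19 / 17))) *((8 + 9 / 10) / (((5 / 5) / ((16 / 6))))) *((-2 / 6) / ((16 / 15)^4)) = -113475 / 38912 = -2.92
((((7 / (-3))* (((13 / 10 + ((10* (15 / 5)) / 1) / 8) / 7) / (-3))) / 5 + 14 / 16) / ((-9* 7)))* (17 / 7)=-0.04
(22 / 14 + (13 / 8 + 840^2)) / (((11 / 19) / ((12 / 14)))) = 2252285403 / 2156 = 1044659.28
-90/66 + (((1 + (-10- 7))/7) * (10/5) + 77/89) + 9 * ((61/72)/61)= -271099/54824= -4.94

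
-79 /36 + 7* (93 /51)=6469 /612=10.57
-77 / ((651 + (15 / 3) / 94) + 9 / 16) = -0.12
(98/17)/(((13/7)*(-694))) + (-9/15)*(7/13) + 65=24797681/383435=64.67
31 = 31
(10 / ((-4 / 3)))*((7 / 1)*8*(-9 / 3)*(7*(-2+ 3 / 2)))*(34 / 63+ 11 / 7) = -9310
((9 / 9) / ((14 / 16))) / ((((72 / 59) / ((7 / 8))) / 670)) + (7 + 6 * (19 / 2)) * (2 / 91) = 1803223 / 3276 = 550.43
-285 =-285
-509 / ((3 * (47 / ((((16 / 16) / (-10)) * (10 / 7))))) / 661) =336449 / 987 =340.88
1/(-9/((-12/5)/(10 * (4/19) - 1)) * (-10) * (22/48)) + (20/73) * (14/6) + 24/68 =2244562/2388925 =0.94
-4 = -4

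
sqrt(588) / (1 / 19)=460.73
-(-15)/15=1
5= 5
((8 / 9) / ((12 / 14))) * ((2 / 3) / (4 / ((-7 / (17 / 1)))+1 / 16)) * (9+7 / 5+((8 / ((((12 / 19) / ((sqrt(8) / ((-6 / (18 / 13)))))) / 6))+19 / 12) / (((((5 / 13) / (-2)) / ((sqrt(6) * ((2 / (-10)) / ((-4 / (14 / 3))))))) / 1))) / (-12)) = -326144 / 437805- 677768 * sqrt(6) / 59103675+3336704 * sqrt(3) / 6567075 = 0.11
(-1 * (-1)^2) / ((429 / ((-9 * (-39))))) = -9 / 11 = -0.82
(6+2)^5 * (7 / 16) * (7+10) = 243712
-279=-279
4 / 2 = 2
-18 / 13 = -1.38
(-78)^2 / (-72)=-169 / 2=-84.50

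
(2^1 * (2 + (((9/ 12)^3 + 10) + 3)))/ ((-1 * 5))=-987/ 160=-6.17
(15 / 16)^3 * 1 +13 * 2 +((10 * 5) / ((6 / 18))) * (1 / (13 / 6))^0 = 724271 / 4096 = 176.82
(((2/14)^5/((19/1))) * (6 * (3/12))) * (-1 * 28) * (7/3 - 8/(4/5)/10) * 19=-8/2401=-0.00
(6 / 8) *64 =48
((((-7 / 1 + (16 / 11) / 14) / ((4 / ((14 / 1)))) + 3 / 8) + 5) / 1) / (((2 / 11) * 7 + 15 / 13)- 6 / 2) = 21463 / 656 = 32.72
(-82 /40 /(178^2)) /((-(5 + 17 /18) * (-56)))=-369 /1898505280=-0.00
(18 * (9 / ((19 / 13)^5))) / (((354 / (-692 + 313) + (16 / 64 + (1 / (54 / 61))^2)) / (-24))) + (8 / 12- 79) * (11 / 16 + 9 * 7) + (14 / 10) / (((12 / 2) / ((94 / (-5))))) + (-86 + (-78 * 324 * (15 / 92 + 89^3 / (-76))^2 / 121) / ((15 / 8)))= -596319152723909203358263384397 / 62219701771373295600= -9584088893.82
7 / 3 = 2.33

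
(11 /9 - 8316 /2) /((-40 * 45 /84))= 193.98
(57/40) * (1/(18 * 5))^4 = 19/874800000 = 0.00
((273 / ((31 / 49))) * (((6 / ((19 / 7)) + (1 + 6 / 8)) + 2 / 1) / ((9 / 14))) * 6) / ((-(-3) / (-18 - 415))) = -2040799579 / 589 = -3464854.97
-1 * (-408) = 408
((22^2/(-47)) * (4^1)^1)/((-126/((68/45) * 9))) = 65824/14805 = 4.45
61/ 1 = 61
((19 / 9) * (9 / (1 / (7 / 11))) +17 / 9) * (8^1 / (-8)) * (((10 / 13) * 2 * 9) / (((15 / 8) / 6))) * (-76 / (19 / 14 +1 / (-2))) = 23561216 / 429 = 54921.25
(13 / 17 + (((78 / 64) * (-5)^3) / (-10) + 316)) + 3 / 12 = 361487 / 1088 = 332.25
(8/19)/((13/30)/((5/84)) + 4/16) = 800/14307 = 0.06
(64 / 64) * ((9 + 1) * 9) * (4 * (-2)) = -720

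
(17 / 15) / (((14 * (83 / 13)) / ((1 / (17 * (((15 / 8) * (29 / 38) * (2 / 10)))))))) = 1976 / 758205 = 0.00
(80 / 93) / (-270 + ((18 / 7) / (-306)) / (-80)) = -761600 / 239047107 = -0.00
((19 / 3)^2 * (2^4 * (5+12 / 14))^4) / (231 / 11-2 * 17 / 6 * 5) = -33426627657728 / 79233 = -421877597.18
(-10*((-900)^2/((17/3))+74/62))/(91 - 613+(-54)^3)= 376653145/41629311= 9.05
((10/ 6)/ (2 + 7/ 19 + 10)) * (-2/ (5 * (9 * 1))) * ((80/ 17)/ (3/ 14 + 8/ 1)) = -0.00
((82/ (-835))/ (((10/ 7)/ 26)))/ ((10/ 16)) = -59696/ 20875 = -2.86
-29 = -29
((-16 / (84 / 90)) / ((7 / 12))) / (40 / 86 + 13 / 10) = -206400 / 12397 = -16.65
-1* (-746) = 746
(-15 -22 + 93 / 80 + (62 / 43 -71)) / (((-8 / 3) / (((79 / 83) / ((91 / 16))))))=85926957 / 12991160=6.61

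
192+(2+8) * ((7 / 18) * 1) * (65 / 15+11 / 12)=2549 / 12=212.42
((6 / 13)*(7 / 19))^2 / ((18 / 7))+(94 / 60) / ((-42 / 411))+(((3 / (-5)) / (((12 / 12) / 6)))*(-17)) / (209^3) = -9927163043183 / 647999772420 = -15.32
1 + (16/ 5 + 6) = 51/ 5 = 10.20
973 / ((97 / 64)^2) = 3985408 / 9409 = 423.57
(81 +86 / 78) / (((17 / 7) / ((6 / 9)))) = 44828 / 1989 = 22.54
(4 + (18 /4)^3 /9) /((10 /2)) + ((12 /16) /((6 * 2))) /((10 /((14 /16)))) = 3623 /1280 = 2.83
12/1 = 12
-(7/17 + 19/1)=-330/17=-19.41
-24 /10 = -12 /5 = -2.40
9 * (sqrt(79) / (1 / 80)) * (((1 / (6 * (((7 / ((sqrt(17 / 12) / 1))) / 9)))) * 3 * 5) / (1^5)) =2700 * sqrt(4029) / 7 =24482.98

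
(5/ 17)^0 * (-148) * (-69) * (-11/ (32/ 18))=-63186.75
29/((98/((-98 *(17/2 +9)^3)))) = -1243375/8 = -155421.88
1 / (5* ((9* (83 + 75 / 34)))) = 34 / 130365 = 0.00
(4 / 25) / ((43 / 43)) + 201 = 5029 / 25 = 201.16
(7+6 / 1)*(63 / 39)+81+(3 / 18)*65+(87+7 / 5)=6037 / 30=201.23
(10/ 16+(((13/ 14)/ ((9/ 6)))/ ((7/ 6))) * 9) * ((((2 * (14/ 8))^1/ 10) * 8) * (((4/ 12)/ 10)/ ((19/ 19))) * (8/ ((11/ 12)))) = 8468/ 1925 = 4.40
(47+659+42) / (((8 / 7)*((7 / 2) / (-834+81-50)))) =-150161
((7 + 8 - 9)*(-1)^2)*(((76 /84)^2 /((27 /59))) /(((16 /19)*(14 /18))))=404681 /24696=16.39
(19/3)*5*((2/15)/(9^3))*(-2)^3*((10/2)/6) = -760/19683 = -0.04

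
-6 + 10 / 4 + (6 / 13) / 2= -85 / 26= -3.27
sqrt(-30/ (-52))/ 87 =sqrt(390)/ 2262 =0.01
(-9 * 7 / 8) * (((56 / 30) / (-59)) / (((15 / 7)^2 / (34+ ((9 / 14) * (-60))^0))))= 1.90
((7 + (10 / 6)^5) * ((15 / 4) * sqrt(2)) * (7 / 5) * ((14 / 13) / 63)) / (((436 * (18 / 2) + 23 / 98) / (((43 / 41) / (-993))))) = -71178674 * sqrt(2) / 148383303117075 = -0.00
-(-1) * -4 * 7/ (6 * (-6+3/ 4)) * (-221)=-1768/ 9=-196.44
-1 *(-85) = 85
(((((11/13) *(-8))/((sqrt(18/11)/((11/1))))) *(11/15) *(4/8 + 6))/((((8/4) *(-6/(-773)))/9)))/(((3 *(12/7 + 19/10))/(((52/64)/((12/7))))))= -59580521 *sqrt(22)/39744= -7031.44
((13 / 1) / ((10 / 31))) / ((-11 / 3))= -1209 / 110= -10.99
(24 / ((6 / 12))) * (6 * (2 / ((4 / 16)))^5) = 9437184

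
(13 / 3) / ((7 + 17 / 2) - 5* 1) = 26 / 63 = 0.41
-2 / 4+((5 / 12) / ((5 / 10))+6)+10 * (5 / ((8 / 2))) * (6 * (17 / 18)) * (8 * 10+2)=17444 / 3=5814.67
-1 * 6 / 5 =-6 / 5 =-1.20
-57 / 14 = -4.07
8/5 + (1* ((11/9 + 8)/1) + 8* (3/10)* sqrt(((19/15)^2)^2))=16507/1125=14.67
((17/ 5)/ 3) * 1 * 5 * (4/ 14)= 34/ 21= 1.62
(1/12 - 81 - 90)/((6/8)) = -2051/9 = -227.89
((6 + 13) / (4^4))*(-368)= -437 / 16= -27.31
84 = 84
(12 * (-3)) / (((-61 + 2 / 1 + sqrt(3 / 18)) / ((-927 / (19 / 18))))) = -212646384 / 396815 - 600696 * sqrt(6) / 396815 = -539.59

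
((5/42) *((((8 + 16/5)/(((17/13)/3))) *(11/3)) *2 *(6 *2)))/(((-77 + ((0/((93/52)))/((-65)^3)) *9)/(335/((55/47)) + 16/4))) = -1328288/1309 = -1014.73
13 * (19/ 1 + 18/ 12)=533/ 2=266.50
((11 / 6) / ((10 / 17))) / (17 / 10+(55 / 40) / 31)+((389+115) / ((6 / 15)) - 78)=7681592 / 6489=1183.79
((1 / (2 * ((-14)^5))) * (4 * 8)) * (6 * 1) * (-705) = 2115 / 16807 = 0.13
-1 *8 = -8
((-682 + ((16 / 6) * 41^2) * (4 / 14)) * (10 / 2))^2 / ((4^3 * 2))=988159225 / 14112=70022.62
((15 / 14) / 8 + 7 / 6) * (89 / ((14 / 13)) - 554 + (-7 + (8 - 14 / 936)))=-673390343 / 1100736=-611.76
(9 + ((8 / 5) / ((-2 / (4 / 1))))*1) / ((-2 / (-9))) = 261 / 10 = 26.10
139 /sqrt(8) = 139 * sqrt(2) /4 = 49.14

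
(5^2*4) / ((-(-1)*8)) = 25 / 2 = 12.50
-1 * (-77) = 77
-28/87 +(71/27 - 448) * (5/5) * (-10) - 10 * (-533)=7660388/783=9783.38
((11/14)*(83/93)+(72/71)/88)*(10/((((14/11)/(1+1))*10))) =724771/647094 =1.12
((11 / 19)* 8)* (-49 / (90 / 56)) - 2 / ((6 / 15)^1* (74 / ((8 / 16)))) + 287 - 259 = -14330083 / 126540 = -113.25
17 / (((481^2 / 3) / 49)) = 2499 / 231361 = 0.01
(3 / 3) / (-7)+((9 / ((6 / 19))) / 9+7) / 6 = 391 / 252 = 1.55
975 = 975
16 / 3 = 5.33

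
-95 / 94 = -1.01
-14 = -14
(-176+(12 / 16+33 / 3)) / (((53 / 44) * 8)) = -7227 / 424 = -17.04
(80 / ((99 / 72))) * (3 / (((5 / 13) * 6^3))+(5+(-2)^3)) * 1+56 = -1048 / 9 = -116.44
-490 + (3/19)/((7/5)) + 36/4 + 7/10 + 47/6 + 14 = -914416/1995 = -458.35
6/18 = 1/3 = 0.33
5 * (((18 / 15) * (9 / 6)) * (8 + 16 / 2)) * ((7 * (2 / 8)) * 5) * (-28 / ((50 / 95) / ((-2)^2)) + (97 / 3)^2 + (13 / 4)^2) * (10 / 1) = 21248815 / 2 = 10624407.50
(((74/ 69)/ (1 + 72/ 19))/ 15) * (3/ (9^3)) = 1406/ 22886955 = 0.00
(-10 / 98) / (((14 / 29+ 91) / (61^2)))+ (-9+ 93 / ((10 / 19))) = 212609519 / 1299970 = 163.55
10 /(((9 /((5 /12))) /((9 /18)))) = 25 /108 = 0.23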